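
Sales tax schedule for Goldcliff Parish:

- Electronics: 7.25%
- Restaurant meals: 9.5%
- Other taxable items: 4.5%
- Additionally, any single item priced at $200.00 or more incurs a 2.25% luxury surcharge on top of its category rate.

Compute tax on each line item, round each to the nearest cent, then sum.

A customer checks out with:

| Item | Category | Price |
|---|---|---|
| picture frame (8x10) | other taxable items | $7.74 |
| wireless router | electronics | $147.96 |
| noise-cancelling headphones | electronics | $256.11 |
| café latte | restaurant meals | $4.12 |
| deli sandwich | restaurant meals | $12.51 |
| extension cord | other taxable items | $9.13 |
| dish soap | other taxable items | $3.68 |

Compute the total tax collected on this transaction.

Picture frame (8x10) $7.74: other taxable items → 4.5% → $0.35
Wireless router $147.96: electronics → 7.25% → $10.73
Noise-cancelling headphones $256.11: electronics → 7.25% + 2.25% surcharge = 9.5% → $24.33
Café latte $4.12: restaurant meals → 9.5% → $0.39
Deli sandwich $12.51: restaurant meals → 9.5% → $1.19
Extension cord $9.13: other taxable items → 4.5% → $0.41
Dish soap $3.68: other taxable items → 4.5% → $0.17
Total tax = $0.35 + $10.73 + $24.33 + $0.39 + $1.19 + $0.41 + $0.17 = $37.57

$37.57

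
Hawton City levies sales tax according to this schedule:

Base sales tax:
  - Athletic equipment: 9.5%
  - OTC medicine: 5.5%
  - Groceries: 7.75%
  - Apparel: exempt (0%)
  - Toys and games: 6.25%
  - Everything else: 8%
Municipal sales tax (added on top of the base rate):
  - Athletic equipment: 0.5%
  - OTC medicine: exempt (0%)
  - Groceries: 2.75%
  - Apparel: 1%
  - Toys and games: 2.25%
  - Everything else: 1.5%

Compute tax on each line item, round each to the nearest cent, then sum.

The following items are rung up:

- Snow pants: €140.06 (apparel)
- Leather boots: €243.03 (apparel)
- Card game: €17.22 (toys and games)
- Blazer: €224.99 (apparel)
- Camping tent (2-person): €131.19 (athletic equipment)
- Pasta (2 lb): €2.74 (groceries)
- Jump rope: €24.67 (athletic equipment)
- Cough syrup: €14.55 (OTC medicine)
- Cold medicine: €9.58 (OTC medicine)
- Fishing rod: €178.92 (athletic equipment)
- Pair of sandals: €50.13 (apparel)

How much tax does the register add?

Snow pants €140.06: apparel → 0% + 1% municipal = 1% → €1.40
Leather boots €243.03: apparel → 0% + 1% municipal = 1% → €2.43
Card game €17.22: toys and games → 6.25% + 2.25% municipal = 8.5% → €1.46
Blazer €224.99: apparel → 0% + 1% municipal = 1% → €2.25
Camping tent (2-person) €131.19: athletic equipment → 9.5% + 0.5% municipal = 10% → €13.12
Pasta (2 lb) €2.74: groceries → 7.75% + 2.75% municipal = 10.5% → €0.29
Jump rope €24.67: athletic equipment → 9.5% + 0.5% municipal = 10% → €2.47
Cough syrup €14.55: OTC medicine → 5.5% + 0% municipal = 5.5% → €0.80
Cold medicine €9.58: OTC medicine → 5.5% + 0% municipal = 5.5% → €0.53
Fishing rod €178.92: athletic equipment → 9.5% + 0.5% municipal = 10% → €17.89
Pair of sandals €50.13: apparel → 0% + 1% municipal = 1% → €0.50
Total tax = €1.40 + €2.43 + €1.46 + €2.25 + €13.12 + €0.29 + €2.47 + €0.80 + €0.53 + €17.89 + €0.50 = €43.14

€43.14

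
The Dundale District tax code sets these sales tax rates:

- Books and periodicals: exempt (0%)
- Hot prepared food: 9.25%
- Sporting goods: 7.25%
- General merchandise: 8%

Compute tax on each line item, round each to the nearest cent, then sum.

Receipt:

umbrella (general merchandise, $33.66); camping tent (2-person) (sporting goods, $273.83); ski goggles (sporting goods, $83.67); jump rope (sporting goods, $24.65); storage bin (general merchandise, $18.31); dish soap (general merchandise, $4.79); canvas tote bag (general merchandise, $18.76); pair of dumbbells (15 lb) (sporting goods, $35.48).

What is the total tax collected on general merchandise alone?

Umbrella $33.66: general merchandise → 8% → $2.69
Storage bin $18.31: general merchandise → 8% → $1.46
Dish soap $4.79: general merchandise → 8% → $0.38
Canvas tote bag $18.76: general merchandise → 8% → $1.50
Tax on general merchandise = $2.69 + $1.46 + $0.38 + $1.50 = $6.03

$6.03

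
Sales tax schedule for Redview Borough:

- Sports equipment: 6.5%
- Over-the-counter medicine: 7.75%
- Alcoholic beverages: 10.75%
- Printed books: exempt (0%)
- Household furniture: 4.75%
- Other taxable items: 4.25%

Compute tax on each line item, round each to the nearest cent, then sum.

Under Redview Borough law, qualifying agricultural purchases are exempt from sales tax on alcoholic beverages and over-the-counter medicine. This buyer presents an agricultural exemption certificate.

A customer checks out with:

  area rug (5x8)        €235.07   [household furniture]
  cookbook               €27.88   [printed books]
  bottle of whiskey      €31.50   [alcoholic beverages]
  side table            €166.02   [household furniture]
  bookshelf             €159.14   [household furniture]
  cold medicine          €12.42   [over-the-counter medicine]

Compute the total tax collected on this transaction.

€26.62

Area rug (5x8) €235.07: household furniture → 4.75% → €11.17
Cookbook €27.88: printed books → 0% → €0.00
Bottle of whiskey €31.50: alcoholic beverages, buyer-exempt → 0% → €0.00
Side table €166.02: household furniture → 4.75% → €7.89
Bookshelf €159.14: household furniture → 4.75% → €7.56
Cold medicine €12.42: over-the-counter medicine, buyer-exempt → 0% → €0.00
Total tax = €11.17 + €7.89 + €7.56 = €26.62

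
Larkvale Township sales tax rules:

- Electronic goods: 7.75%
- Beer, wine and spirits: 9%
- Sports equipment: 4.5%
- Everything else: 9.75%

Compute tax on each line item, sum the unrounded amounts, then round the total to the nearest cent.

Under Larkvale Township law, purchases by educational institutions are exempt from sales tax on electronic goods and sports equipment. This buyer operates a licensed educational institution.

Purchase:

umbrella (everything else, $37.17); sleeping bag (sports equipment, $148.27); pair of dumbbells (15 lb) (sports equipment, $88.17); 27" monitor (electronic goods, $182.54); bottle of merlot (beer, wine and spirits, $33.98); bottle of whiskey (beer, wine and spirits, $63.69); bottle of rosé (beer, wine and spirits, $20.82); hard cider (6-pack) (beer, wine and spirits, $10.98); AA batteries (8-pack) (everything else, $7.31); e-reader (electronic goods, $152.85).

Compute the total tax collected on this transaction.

$15.99

Umbrella $37.17: everything else → 9.75% → $3.624075
Sleeping bag $148.27: sports equipment, buyer-exempt → 0% → $0.00
Pair of dumbbells (15 lb) $88.17: sports equipment, buyer-exempt → 0% → $0.00
27" monitor $182.54: electronic goods, buyer-exempt → 0% → $0.00
Bottle of merlot $33.98: beer, wine and spirits → 9% → $3.0582
Bottle of whiskey $63.69: beer, wine and spirits → 9% → $5.7321
Bottle of rosé $20.82: beer, wine and spirits → 9% → $1.8738
Hard cider (6-pack) $10.98: beer, wine and spirits → 9% → $0.9882
AA batteries (8-pack) $7.31: everything else → 9.75% → $0.712725
E-reader $152.85: electronic goods, buyer-exempt → 0% → $0.00
Unrounded tax sum = $15.9891 → $15.99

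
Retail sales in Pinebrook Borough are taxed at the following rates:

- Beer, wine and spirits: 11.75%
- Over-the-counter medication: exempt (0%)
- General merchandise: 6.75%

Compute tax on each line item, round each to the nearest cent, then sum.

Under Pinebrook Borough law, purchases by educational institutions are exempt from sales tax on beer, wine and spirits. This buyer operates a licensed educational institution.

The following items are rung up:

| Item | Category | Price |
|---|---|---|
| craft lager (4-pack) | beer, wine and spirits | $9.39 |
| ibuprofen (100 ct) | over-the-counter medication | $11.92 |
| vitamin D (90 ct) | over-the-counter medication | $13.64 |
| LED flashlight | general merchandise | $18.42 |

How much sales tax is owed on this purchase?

Craft lager (4-pack) $9.39: beer, wine and spirits, buyer-exempt → 0% → $0.00
Ibuprofen (100 ct) $11.92: over-the-counter medication → 0% → $0.00
Vitamin D (90 ct) $13.64: over-the-counter medication → 0% → $0.00
LED flashlight $18.42: general merchandise → 6.75% → $1.24
Total tax = $1.24

$1.24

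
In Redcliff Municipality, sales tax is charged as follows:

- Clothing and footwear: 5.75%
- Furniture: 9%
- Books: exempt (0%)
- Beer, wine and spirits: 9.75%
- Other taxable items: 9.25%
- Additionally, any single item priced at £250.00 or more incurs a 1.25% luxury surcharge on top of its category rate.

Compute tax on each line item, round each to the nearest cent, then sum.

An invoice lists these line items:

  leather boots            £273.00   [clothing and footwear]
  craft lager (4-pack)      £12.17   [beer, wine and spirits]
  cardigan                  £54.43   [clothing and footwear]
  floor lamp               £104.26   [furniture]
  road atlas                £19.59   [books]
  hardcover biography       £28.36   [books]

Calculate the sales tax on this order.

Leather boots £273.00: clothing and footwear → 5.75% + 1.25% surcharge = 7% → £19.11
Craft lager (4-pack) £12.17: beer, wine and spirits → 9.75% → £1.19
Cardigan £54.43: clothing and footwear → 5.75% → £3.13
Floor lamp £104.26: furniture → 9% → £9.38
Road atlas £19.59: books → 0% → £0.00
Hardcover biography £28.36: books → 0% → £0.00
Total tax = £19.11 + £1.19 + £3.13 + £9.38 = £32.81

£32.81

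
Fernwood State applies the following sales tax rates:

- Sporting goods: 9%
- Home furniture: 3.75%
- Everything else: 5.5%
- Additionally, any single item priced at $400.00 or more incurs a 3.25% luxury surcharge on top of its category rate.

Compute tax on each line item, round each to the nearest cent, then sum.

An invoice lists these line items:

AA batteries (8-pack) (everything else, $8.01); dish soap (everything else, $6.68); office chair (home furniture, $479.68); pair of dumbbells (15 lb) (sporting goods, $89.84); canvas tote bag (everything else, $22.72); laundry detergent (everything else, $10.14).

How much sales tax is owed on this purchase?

AA batteries (8-pack) $8.01: everything else → 5.5% → $0.44
Dish soap $6.68: everything else → 5.5% → $0.37
Office chair $479.68: home furniture → 3.75% + 3.25% surcharge = 7% → $33.58
Pair of dumbbells (15 lb) $89.84: sporting goods → 9% → $8.09
Canvas tote bag $22.72: everything else → 5.5% → $1.25
Laundry detergent $10.14: everything else → 5.5% → $0.56
Total tax = $0.44 + $0.37 + $33.58 + $8.09 + $1.25 + $0.56 = $44.29

$44.29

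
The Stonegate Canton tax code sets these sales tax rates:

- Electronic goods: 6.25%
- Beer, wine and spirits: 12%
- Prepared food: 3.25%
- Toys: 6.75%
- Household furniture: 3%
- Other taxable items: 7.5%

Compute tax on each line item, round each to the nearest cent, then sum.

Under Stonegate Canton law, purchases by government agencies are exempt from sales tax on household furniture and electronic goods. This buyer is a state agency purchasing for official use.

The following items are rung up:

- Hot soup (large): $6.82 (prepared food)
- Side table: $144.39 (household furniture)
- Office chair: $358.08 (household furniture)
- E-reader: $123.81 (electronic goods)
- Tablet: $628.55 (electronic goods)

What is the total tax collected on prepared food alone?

Hot soup (large) $6.82: prepared food → 3.25% → $0.22
Tax on prepared food = $0.22

$0.22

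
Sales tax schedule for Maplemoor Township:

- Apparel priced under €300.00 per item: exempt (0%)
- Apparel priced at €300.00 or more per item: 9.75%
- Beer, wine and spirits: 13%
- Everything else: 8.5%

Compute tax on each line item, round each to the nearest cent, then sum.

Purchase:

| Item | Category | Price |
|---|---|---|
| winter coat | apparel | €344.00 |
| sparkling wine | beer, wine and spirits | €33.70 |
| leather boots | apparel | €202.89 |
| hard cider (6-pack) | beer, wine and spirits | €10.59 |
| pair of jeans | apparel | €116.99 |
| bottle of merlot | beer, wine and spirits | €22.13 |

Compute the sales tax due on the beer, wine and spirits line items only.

Sparkling wine €33.70: beer, wine and spirits → 13% → €4.38
Hard cider (6-pack) €10.59: beer, wine and spirits → 13% → €1.38
Bottle of merlot €22.13: beer, wine and spirits → 13% → €2.88
Tax on beer, wine and spirits = €4.38 + €1.38 + €2.88 = €8.64

€8.64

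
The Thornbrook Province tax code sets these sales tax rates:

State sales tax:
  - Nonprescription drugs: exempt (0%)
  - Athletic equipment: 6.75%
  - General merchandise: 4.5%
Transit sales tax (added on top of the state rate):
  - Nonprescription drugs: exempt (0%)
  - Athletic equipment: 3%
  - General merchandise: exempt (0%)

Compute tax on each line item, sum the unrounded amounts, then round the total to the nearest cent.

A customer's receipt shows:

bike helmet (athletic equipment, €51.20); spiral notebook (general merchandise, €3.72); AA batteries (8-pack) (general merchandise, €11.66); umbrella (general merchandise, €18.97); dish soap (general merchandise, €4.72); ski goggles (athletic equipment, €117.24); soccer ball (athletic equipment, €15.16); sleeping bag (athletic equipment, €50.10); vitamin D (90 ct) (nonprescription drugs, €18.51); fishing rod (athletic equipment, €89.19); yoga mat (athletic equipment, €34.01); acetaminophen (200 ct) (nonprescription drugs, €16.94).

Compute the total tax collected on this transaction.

Bike helmet €51.20: athletic equipment → 6.75% + 3% transit = 9.75% → €4.992
Spiral notebook €3.72: general merchandise → 4.5% + 0% transit = 4.5% → €0.1674
AA batteries (8-pack) €11.66: general merchandise → 4.5% + 0% transit = 4.5% → €0.5247
Umbrella €18.97: general merchandise → 4.5% + 0% transit = 4.5% → €0.85365
Dish soap €4.72: general merchandise → 4.5% + 0% transit = 4.5% → €0.2124
Ski goggles €117.24: athletic equipment → 6.75% + 3% transit = 9.75% → €11.4309
Soccer ball €15.16: athletic equipment → 6.75% + 3% transit = 9.75% → €1.4781
Sleeping bag €50.10: athletic equipment → 6.75% + 3% transit = 9.75% → €4.88475
Vitamin D (90 ct) €18.51: nonprescription drugs → 0% + 0% transit = 0% → €0.00
Fishing rod €89.19: athletic equipment → 6.75% + 3% transit = 9.75% → €8.696025
Yoga mat €34.01: athletic equipment → 6.75% + 3% transit = 9.75% → €3.315975
Acetaminophen (200 ct) €16.94: nonprescription drugs → 0% + 0% transit = 0% → €0.00
Unrounded tax sum = €36.5559 → €36.56

€36.56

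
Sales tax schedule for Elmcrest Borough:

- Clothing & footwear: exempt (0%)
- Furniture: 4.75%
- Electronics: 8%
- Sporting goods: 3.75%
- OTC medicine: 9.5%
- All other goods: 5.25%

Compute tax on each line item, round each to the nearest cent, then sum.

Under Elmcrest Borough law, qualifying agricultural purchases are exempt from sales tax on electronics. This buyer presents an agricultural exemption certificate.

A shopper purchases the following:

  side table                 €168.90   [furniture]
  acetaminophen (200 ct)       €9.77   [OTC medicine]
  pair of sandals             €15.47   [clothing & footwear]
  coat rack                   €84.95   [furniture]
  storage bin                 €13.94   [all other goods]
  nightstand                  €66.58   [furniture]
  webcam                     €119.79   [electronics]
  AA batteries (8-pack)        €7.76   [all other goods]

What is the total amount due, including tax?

€504.45

Side table €168.90: furniture → 4.75% → €8.02
Acetaminophen (200 ct) €9.77: OTC medicine → 9.5% → €0.93
Pair of sandals €15.47: clothing & footwear → 0% → €0.00
Coat rack €84.95: furniture → 4.75% → €4.04
Storage bin €13.94: all other goods → 5.25% → €0.73
Nightstand €66.58: furniture → 4.75% → €3.16
Webcam €119.79: electronics, buyer-exempt → 0% → €0.00
AA batteries (8-pack) €7.76: all other goods → 5.25% → €0.41
Subtotal = €487.16; tax = €17.29; total due = €504.45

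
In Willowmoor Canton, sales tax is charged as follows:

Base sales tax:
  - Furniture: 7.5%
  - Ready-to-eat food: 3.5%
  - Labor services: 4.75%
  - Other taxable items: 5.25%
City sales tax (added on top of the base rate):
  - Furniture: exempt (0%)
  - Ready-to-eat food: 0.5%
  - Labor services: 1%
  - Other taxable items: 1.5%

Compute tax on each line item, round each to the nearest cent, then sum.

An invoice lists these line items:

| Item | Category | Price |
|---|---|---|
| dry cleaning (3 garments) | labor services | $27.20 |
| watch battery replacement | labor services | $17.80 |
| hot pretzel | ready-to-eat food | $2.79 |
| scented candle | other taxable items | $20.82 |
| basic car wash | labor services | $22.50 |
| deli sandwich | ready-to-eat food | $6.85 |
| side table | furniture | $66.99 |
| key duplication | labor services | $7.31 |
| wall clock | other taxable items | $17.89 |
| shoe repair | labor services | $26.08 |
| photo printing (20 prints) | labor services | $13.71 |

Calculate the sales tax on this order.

Dry cleaning (3 garments) $27.20: labor services → 4.75% + 1% city = 5.75% → $1.56
Watch battery replacement $17.80: labor services → 4.75% + 1% city = 5.75% → $1.02
Hot pretzel $2.79: ready-to-eat food → 3.5% + 0.5% city = 4% → $0.11
Scented candle $20.82: other taxable items → 5.25% + 1.5% city = 6.75% → $1.41
Basic car wash $22.50: labor services → 4.75% + 1% city = 5.75% → $1.29
Deli sandwich $6.85: ready-to-eat food → 3.5% + 0.5% city = 4% → $0.27
Side table $66.99: furniture → 7.5% + 0% city = 7.5% → $5.02
Key duplication $7.31: labor services → 4.75% + 1% city = 5.75% → $0.42
Wall clock $17.89: other taxable items → 5.25% + 1.5% city = 6.75% → $1.21
Shoe repair $26.08: labor services → 4.75% + 1% city = 5.75% → $1.50
Photo printing (20 prints) $13.71: labor services → 4.75% + 1% city = 5.75% → $0.79
Total tax = $1.56 + $1.02 + $0.11 + $1.41 + $1.29 + $0.27 + $5.02 + $0.42 + $1.21 + $1.50 + $0.79 = $14.60

$14.60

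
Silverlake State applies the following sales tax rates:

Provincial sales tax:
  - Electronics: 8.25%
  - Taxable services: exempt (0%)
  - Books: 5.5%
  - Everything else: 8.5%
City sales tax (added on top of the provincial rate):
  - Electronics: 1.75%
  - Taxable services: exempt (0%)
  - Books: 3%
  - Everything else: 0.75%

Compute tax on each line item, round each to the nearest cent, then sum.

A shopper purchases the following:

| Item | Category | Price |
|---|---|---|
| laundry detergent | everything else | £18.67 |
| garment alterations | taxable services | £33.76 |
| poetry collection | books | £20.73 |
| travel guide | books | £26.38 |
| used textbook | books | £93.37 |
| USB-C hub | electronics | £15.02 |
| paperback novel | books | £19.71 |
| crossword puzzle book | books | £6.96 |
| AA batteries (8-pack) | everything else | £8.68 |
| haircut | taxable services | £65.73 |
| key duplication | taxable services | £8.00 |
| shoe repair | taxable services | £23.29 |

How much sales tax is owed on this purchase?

Laundry detergent £18.67: everything else → 8.5% + 0.75% city = 9.25% → £1.73
Garment alterations £33.76: taxable services → 0% + 0% city = 0% → £0.00
Poetry collection £20.73: books → 5.5% + 3% city = 8.5% → £1.76
Travel guide £26.38: books → 5.5% + 3% city = 8.5% → £2.24
Used textbook £93.37: books → 5.5% + 3% city = 8.5% → £7.94
USB-C hub £15.02: electronics → 8.25% + 1.75% city = 10% → £1.50
Paperback novel £19.71: books → 5.5% + 3% city = 8.5% → £1.68
Crossword puzzle book £6.96: books → 5.5% + 3% city = 8.5% → £0.59
AA batteries (8-pack) £8.68: everything else → 8.5% + 0.75% city = 9.25% → £0.80
Haircut £65.73: taxable services → 0% + 0% city = 0% → £0.00
Key duplication £8.00: taxable services → 0% + 0% city = 0% → £0.00
Shoe repair £23.29: taxable services → 0% + 0% city = 0% → £0.00
Total tax = £1.73 + £1.76 + £2.24 + £7.94 + £1.50 + £1.68 + £0.59 + £0.80 = £18.24

£18.24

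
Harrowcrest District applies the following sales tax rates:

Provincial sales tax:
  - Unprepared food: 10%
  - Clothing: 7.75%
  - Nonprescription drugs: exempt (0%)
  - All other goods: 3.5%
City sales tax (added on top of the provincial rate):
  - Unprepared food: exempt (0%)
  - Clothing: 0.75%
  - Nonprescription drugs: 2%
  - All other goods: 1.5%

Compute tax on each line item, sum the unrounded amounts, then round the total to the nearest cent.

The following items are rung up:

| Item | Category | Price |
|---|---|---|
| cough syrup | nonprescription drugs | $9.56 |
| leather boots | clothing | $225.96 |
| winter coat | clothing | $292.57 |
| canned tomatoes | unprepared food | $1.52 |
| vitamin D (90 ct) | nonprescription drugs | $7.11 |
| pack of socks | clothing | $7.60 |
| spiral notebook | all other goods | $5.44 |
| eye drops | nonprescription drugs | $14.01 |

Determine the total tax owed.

$45.76

Cough syrup $9.56: nonprescription drugs → 0% + 2% city = 2% → $0.1912
Leather boots $225.96: clothing → 7.75% + 0.75% city = 8.5% → $19.2066
Winter coat $292.57: clothing → 7.75% + 0.75% city = 8.5% → $24.86845
Canned tomatoes $1.52: unprepared food → 10% + 0% city = 10% → $0.152
Vitamin D (90 ct) $7.11: nonprescription drugs → 0% + 2% city = 2% → $0.1422
Pack of socks $7.60: clothing → 7.75% + 0.75% city = 8.5% → $0.646
Spiral notebook $5.44: all other goods → 3.5% + 1.5% city = 5% → $0.272
Eye drops $14.01: nonprescription drugs → 0% + 2% city = 2% → $0.2802
Unrounded tax sum = $45.75865 → $45.76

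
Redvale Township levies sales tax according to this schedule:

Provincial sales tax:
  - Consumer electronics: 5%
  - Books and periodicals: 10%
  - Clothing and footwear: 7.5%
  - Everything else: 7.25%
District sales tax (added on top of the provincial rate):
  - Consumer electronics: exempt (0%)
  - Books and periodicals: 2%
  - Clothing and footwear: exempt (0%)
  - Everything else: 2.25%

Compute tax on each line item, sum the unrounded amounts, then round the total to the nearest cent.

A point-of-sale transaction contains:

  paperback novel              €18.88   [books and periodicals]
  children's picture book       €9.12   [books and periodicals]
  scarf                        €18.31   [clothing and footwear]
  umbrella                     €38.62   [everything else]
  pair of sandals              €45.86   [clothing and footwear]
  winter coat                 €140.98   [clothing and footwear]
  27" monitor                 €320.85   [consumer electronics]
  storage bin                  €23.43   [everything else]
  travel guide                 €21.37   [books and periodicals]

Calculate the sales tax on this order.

€43.25

Paperback novel €18.88: books and periodicals → 10% + 2% district = 12% → €2.2656
Children's picture book €9.12: books and periodicals → 10% + 2% district = 12% → €1.0944
Scarf €18.31: clothing and footwear → 7.5% + 0% district = 7.5% → €1.37325
Umbrella €38.62: everything else → 7.25% + 2.25% district = 9.5% → €3.6689
Pair of sandals €45.86: clothing and footwear → 7.5% + 0% district = 7.5% → €3.4395
Winter coat €140.98: clothing and footwear → 7.5% + 0% district = 7.5% → €10.5735
27" monitor €320.85: consumer electronics → 5% + 0% district = 5% → €16.0425
Storage bin €23.43: everything else → 7.25% + 2.25% district = 9.5% → €2.22585
Travel guide €21.37: books and periodicals → 10% + 2% district = 12% → €2.5644
Unrounded tax sum = €43.2479 → €43.25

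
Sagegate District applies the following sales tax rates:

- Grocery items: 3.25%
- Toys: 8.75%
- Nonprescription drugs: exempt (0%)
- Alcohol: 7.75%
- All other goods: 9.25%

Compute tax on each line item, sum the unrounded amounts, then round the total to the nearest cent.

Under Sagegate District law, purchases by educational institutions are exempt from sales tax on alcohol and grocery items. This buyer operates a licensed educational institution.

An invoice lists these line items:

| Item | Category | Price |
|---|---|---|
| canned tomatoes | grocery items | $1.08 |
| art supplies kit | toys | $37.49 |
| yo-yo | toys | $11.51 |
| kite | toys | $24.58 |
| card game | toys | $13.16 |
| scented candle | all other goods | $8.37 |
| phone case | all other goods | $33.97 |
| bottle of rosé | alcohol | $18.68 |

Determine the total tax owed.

Canned tomatoes $1.08: grocery items, buyer-exempt → 0% → $0.00
Art supplies kit $37.49: toys → 8.75% → $3.280375
Yo-yo $11.51: toys → 8.75% → $1.007125
Kite $24.58: toys → 8.75% → $2.15075
Card game $13.16: toys → 8.75% → $1.1515
Scented candle $8.37: all other goods → 9.25% → $0.774225
Phone case $33.97: all other goods → 9.25% → $3.142225
Bottle of rosé $18.68: alcohol, buyer-exempt → 0% → $0.00
Unrounded tax sum = $11.5062 → $11.51

$11.51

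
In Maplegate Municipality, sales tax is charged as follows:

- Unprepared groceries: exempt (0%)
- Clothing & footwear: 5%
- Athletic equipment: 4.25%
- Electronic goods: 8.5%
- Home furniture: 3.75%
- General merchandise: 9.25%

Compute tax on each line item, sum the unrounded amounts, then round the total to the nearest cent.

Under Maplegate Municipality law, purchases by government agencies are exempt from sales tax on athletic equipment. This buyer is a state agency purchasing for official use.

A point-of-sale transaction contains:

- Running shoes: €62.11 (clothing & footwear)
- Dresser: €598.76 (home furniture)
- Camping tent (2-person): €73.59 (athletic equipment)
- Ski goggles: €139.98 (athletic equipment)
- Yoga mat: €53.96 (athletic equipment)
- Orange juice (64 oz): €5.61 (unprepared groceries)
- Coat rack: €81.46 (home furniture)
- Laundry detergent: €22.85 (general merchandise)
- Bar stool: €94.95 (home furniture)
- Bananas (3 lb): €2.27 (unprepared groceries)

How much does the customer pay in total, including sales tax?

€1169.83

Running shoes €62.11: clothing & footwear → 5% → €3.1055
Dresser €598.76: home furniture → 3.75% → €22.4535
Camping tent (2-person) €73.59: athletic equipment, buyer-exempt → 0% → €0.00
Ski goggles €139.98: athletic equipment, buyer-exempt → 0% → €0.00
Yoga mat €53.96: athletic equipment, buyer-exempt → 0% → €0.00
Orange juice (64 oz) €5.61: unprepared groceries → 0% → €0.00
Coat rack €81.46: home furniture → 3.75% → €3.05475
Laundry detergent €22.85: general merchandise → 9.25% → €2.113625
Bar stool €94.95: home furniture → 3.75% → €3.560625
Bananas (3 lb) €2.27: unprepared groceries → 0% → €0.00
Subtotal = €1135.54; unrounded tax = €34.288 → €34.29; total due = €1169.83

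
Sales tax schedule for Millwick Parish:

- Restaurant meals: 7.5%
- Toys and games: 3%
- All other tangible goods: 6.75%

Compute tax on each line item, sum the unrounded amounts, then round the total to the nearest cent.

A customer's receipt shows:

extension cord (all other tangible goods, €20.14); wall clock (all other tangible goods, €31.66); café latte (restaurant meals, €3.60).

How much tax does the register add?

€3.77

Extension cord €20.14: all other tangible goods → 6.75% → €1.35945
Wall clock €31.66: all other tangible goods → 6.75% → €2.13705
Café latte €3.60: restaurant meals → 7.5% → €0.27
Unrounded tax sum = €3.7665 → €3.77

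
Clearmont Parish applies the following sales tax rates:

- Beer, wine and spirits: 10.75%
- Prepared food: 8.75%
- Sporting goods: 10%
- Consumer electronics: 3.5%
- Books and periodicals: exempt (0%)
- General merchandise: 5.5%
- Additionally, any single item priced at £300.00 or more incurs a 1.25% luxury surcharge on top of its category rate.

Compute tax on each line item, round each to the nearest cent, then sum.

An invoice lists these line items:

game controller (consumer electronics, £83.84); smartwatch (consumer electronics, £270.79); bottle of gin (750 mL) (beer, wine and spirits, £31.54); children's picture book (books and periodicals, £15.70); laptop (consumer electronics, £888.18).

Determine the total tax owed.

£57.99

Game controller £83.84: consumer electronics → 3.5% → £2.93
Smartwatch £270.79: consumer electronics → 3.5% → £9.48
Bottle of gin (750 mL) £31.54: beer, wine and spirits → 10.75% → £3.39
Children's picture book £15.70: books and periodicals → 0% → £0.00
Laptop £888.18: consumer electronics → 3.5% + 1.25% surcharge = 4.75% → £42.19
Total tax = £2.93 + £9.48 + £3.39 + £42.19 = £57.99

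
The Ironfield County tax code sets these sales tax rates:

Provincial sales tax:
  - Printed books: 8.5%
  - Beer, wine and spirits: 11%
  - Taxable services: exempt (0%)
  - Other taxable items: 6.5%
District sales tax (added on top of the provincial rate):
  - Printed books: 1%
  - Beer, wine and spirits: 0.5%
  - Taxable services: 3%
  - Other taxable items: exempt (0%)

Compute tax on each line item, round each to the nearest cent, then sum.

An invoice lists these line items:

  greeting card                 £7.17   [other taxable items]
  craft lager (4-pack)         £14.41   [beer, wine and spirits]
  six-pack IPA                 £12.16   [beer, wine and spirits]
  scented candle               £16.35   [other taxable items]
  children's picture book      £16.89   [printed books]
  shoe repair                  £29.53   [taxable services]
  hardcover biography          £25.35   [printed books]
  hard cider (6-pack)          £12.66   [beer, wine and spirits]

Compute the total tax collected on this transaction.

Greeting card £7.17: other taxable items → 6.5% + 0% district = 6.5% → £0.47
Craft lager (4-pack) £14.41: beer, wine and spirits → 11% + 0.5% district = 11.5% → £1.66
Six-pack IPA £12.16: beer, wine and spirits → 11% + 0.5% district = 11.5% → £1.40
Scented candle £16.35: other taxable items → 6.5% + 0% district = 6.5% → £1.06
Children's picture book £16.89: printed books → 8.5% + 1% district = 9.5% → £1.60
Shoe repair £29.53: taxable services → 0% + 3% district = 3% → £0.89
Hardcover biography £25.35: printed books → 8.5% + 1% district = 9.5% → £2.41
Hard cider (6-pack) £12.66: beer, wine and spirits → 11% + 0.5% district = 11.5% → £1.46
Total tax = £0.47 + £1.66 + £1.40 + £1.06 + £1.60 + £0.89 + £2.41 + £1.46 = £10.95

£10.95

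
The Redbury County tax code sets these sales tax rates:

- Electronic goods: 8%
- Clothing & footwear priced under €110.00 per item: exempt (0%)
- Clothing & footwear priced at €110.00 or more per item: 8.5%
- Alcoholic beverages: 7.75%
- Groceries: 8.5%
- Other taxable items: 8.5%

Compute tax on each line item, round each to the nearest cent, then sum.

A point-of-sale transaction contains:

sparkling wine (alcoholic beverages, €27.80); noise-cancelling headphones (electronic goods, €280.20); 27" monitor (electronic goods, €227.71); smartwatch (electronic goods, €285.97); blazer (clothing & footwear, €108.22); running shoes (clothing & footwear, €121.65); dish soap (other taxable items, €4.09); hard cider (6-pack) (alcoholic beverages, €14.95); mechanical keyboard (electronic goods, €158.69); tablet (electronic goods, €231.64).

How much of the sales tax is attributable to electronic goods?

Noise-cancelling headphones €280.20: electronic goods → 8% → €22.42
27" monitor €227.71: electronic goods → 8% → €18.22
Smartwatch €285.97: electronic goods → 8% → €22.88
Mechanical keyboard €158.69: electronic goods → 8% → €12.70
Tablet €231.64: electronic goods → 8% → €18.53
Tax on electronic goods = €22.42 + €18.22 + €22.88 + €12.70 + €18.53 = €94.75

€94.75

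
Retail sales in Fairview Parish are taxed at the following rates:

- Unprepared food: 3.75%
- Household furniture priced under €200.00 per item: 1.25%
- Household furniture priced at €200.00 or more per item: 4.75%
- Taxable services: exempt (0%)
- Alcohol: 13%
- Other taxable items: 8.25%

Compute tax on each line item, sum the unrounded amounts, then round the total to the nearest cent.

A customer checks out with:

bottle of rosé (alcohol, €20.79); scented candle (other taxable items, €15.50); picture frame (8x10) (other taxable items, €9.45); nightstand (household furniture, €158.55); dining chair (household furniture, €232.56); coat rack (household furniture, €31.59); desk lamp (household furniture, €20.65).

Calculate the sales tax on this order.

Bottle of rosé €20.79: alcohol → 13% → €2.7027
Scented candle €15.50: other taxable items → 8.25% → €1.27875
Picture frame (8x10) €9.45: other taxable items → 8.25% → €0.779625
Nightstand €158.55: household furniture, under €200.00 → 1.25% → €1.981875
Dining chair €232.56: household furniture, €200.00 or more → 4.75% → €11.0466
Coat rack €31.59: household furniture, under €200.00 → 1.25% → €0.394875
Desk lamp €20.65: household furniture, under €200.00 → 1.25% → €0.258125
Unrounded tax sum = €18.44255 → €18.44

€18.44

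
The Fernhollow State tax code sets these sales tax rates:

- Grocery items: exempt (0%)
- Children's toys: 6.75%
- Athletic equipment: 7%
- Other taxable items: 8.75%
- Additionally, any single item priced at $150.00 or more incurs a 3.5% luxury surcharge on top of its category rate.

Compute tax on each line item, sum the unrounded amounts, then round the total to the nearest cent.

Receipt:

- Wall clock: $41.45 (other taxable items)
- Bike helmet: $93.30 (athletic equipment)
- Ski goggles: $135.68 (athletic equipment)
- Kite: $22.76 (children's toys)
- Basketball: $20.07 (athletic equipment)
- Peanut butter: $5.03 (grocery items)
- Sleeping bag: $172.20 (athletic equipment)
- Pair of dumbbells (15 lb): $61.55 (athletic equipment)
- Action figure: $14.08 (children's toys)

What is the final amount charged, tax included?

Wall clock $41.45: other taxable items → 8.75% → $3.626875
Bike helmet $93.30: athletic equipment → 7% → $6.531
Ski goggles $135.68: athletic equipment → 7% → $9.4976
Kite $22.76: children's toys → 6.75% → $1.5363
Basketball $20.07: athletic equipment → 7% → $1.4049
Peanut butter $5.03: grocery items → 0% → $0.00
Sleeping bag $172.20: athletic equipment → 7% + 3.5% surcharge = 10.5% → $18.081
Pair of dumbbells (15 lb) $61.55: athletic equipment → 7% → $4.3085
Action figure $14.08: children's toys → 6.75% → $0.9504
Subtotal = $566.12; unrounded tax = $45.936575 → $45.94; total due = $612.06

$612.06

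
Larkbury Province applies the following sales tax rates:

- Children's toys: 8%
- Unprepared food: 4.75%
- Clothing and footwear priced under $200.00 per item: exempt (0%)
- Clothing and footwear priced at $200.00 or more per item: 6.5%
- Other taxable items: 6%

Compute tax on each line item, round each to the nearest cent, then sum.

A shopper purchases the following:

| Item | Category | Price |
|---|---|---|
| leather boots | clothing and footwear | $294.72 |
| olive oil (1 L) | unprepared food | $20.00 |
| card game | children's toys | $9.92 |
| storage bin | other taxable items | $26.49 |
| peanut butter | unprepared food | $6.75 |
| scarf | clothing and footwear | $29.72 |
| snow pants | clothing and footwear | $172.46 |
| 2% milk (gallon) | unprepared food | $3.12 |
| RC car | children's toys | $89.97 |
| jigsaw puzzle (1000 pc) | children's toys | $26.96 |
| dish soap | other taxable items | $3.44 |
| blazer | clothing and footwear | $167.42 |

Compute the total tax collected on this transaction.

Leather boots $294.72: clothing and footwear, $200.00 or more → 6.5% → $19.16
Olive oil (1 L) $20.00: unprepared food → 4.75% → $0.95
Card game $9.92: children's toys → 8% → $0.79
Storage bin $26.49: other taxable items → 6% → $1.59
Peanut butter $6.75: unprepared food → 4.75% → $0.32
Scarf $29.72: clothing and footwear, under $200.00 → 0% → $0.00
Snow pants $172.46: clothing and footwear, under $200.00 → 0% → $0.00
2% milk (gallon) $3.12: unprepared food → 4.75% → $0.15
RC car $89.97: children's toys → 8% → $7.20
Jigsaw puzzle (1000 pc) $26.96: children's toys → 8% → $2.16
Dish soap $3.44: other taxable items → 6% → $0.21
Blazer $167.42: clothing and footwear, under $200.00 → 0% → $0.00
Total tax = $19.16 + $0.95 + $0.79 + $1.59 + $0.32 + $0.15 + $7.20 + $2.16 + $0.21 = $32.53

$32.53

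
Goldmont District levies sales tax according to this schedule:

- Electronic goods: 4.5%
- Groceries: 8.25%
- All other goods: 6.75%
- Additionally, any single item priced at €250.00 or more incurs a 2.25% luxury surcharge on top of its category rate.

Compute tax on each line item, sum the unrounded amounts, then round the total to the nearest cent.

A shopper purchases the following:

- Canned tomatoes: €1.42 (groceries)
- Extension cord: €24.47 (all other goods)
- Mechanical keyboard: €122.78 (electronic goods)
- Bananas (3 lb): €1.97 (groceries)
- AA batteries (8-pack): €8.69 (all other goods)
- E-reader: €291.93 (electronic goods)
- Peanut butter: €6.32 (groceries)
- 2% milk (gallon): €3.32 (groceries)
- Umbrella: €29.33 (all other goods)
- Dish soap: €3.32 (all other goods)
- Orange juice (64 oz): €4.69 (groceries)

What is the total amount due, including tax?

Canned tomatoes €1.42: groceries → 8.25% → €0.11715
Extension cord €24.47: all other goods → 6.75% → €1.651725
Mechanical keyboard €122.78: electronic goods → 4.5% → €5.5251
Bananas (3 lb) €1.97: groceries → 8.25% → €0.162525
AA batteries (8-pack) €8.69: all other goods → 6.75% → €0.586575
E-reader €291.93: electronic goods → 4.5% + 2.25% surcharge = 6.75% → €19.705275
Peanut butter €6.32: groceries → 8.25% → €0.5214
2% milk (gallon) €3.32: groceries → 8.25% → €0.2739
Umbrella €29.33: all other goods → 6.75% → €1.979775
Dish soap €3.32: all other goods → 6.75% → €0.2241
Orange juice (64 oz) €4.69: groceries → 8.25% → €0.386925
Subtotal = €498.24; unrounded tax = €31.13445 → €31.13; total due = €529.37

€529.37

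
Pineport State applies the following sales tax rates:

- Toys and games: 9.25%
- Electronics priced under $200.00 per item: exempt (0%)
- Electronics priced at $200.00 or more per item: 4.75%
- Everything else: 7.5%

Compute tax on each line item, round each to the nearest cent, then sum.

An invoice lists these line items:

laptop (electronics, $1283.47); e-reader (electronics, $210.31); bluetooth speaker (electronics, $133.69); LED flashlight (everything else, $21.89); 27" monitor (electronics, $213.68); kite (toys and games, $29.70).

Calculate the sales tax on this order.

Laptop $1283.47: electronics, $200.00 or more → 4.75% → $60.96
E-reader $210.31: electronics, $200.00 or more → 4.75% → $9.99
Bluetooth speaker $133.69: electronics, under $200.00 → 0% → $0.00
LED flashlight $21.89: everything else → 7.5% → $1.64
27" monitor $213.68: electronics, $200.00 or more → 4.75% → $10.15
Kite $29.70: toys and games → 9.25% → $2.75
Total tax = $60.96 + $9.99 + $1.64 + $10.15 + $2.75 = $85.49

$85.49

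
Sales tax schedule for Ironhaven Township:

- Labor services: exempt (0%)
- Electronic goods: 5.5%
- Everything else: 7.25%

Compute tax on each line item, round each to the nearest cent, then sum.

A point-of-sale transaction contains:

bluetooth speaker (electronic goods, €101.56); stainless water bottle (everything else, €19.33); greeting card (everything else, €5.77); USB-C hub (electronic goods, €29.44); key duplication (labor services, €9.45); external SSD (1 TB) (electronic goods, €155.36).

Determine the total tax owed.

Bluetooth speaker €101.56: electronic goods → 5.5% → €5.59
Stainless water bottle €19.33: everything else → 7.25% → €1.40
Greeting card €5.77: everything else → 7.25% → €0.42
USB-C hub €29.44: electronic goods → 5.5% → €1.62
Key duplication €9.45: labor services → 0% → €0.00
External SSD (1 TB) €155.36: electronic goods → 5.5% → €8.54
Total tax = €5.59 + €1.40 + €0.42 + €1.62 + €8.54 = €17.57

€17.57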